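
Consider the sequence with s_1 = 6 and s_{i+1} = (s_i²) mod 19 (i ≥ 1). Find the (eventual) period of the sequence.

6

We have s_1 = 6, s_2 = 17, s_3 = 4, s_4 = 16, s_5 = 9, s_6 = 5, s_7 = 6.
Since s_7 = s_1 = 6, the sequence is periodic with period 6.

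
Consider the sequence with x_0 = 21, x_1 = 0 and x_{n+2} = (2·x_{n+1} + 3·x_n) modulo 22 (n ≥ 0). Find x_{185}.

6

We have x_0 = 21,  x_1 = 0,  x_2 = 19,  x_3 = 16,  x_4 = 1,  x_5 = 6,  x_6 = 15,  x_7 = 4,  x_8 = 9,  x_9 = 8,  x_{10} = 21,  x_{11} = 0.
The sequence repeats with period 10.
So x_{185} = x_{0 + ((185-0) mod 10)} = x_5 = 6.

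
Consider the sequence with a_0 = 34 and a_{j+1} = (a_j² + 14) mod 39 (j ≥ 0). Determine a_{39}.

a_0 = 34; a_1 = 0; a_2 = 14; a_3 = 15; a_4 = 5; a_5 = 0.
Since a_5 = a_1 = 0, the sequence is eventually periodic: after a pre-period of length 1 it cycles with period 4.
For j ≥ 1, a_j depends only on (j - 1) mod 4. (39 - 1) mod 4 = 2, so a_{39} = a_3 = 15.

15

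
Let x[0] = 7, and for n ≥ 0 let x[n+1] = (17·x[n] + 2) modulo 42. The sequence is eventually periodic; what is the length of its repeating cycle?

6

We have x[0] = 7,  x[1] = 37,  x[2] = 1,  x[3] = 19,  x[4] = 31,  x[5] = 25,  x[6] = 7.
Since x[6] = x[0] = 7, the sequence is periodic with period 6.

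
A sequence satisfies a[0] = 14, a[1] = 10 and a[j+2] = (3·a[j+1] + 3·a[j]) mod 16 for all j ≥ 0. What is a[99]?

6

We have a[0] = 14,  a[1] = 10,  a[2] = 8,  a[3] = 6,  a[4] = 10,  a[5] = 0,  a[6] = 14,  a[7] = 10.
The sequence repeats with period 6.
(99 - 0) mod 6 = 3, so a[99] = a[3] = 6.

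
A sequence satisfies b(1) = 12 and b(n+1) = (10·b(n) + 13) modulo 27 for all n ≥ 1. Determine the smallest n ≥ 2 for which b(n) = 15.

22

We have b(1) = 12; b(2) = 25; b(3) = 20; b(4) = 24; b(5) = 10; b(6) = 5; b(7) = 9; b(8) = 22; b(9) = 17; b(10) = 21; b(11) = 7; b(12) = 2; b(13) = 6; b(14) = 19; b(15) = 14; b(16) = 18; b(17) = 4; b(18) = 26; b(19) = 3; b(20) = 16; b(21) = 11; b(22) = 15; b(23) = 1; b(24) = 23; b(25) = 0; b(26) = 13; b(27) = 8; b(28) = 12.
Since b(28) = b(1) = 12, the sequence is periodic with period 27.
The value 15 first appears (with n ≥ 2) at b(22).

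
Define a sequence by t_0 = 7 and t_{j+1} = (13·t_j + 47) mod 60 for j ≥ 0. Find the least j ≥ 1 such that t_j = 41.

Listing terms: t_0 = 7,  t_1 = 18,  t_2 = 41,  t_3 = 40,  t_4 = 27,  t_5 = 38,  t_6 = 1,  t_7 = 0,  t_8 = 47,  t_9 = 58,  t_{10} = 21,  t_{11} = 20,  t_{12} = 7.
Since t_{12} = t_0 = 7, the sequence is periodic with period 12.
The value 41 first appears (with j ≥ 1) at t_2.

2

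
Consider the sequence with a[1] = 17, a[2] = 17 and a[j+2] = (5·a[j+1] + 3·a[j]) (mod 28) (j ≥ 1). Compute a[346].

3

a[1] = 17, a[2] = 17, a[3] = 24, a[4] = 3, a[5] = 3, a[6] = 24, a[7] = 17, a[8] = 17.
The sequence repeats with period 6.
So a[346] = a[1 + ((346-1) mod 6)] = a[4] = 3.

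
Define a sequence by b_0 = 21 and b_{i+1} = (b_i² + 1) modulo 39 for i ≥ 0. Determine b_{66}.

14

We have b_0 = 21,  b_1 = 13,  b_2 = 14,  b_3 = 2,  b_4 = 5,  b_5 = 26,  b_6 = 14.
Since b_6 = b_2 = 14, the sequence is eventually periodic: after a pre-period of length 2 it cycles with period 4.
For i ≥ 2, b_i depends only on (i - 2) mod 4. (66 - 2) mod 4 = 0, so b_{66} = b_2 = 14.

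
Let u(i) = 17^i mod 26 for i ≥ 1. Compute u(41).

23

Computing terms: u(1) = 17, u(2) = 3, u(3) = 25, u(4) = 9, u(5) = 23, u(6) = 1, u(7) = 17.
The sequence repeats with period 6.
(41 - 1) mod 6 = 4, so u(41) = u(5) = 23.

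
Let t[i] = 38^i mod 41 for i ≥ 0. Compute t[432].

We have t[0] = 1, t[1] = 38, t[2] = 9, t[3] = 14, t[4] = 40, t[5] = 3, t[6] = 32, t[7] = 27, t[8] = 1.
Since t[8] = t[0] = 1, the sequence is periodic with period 8.
(432 - 0) mod 8 = 0, so t[432] = t[0] = 1.

1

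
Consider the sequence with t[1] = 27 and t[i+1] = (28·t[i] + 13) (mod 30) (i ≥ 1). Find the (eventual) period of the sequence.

Listing terms: t[1] = 27,  t[2] = 19,  t[3] = 5,  t[4] = 3,  t[5] = 7,  t[6] = 29,  t[7] = 15,  t[8] = 13,  t[9] = 17,  t[10] = 9,  t[11] = 25,  t[12] = 23,  t[13] = 27.
Since t[13] = t[1] = 27, the sequence is periodic with period 12.

12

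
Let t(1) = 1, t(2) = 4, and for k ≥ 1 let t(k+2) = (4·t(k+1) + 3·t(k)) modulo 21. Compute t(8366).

Computing terms: t(1) = 1; t(2) = 4; t(3) = 19; t(4) = 4; t(5) = 10; t(6) = 10; t(7) = 7; t(8) = 16; t(9) = 1; t(10) = 10; t(11) = 1; t(12) = 13; t(13) = 13; t(14) = 7; t(15) = 4; t(16) = 16; t(17) = 13; t(18) = 16; t(19) = 19; t(20) = 19; t(21) = 7; t(22) = 1; t(23) = 4.
Since (t(22), t(23)) = (t(1), t(2)) = (1, 4) (two consecutive terms determine the rest), the sequence is periodic with period 21.
So t(8366) = t(1 + ((8366-1) mod 21)) = t(8) = 16.

16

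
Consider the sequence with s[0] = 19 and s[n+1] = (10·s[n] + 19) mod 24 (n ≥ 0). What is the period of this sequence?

We have s[0] = 19; s[1] = 17; s[2] = 21; s[3] = 13; s[4] = 5; s[5] = 21.
Since s[5] = s[2] = 21, the sequence is eventually periodic: after a pre-period of length 2 it cycles with period 3.

3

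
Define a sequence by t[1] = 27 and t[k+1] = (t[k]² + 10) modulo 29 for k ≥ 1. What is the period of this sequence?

6

t[1] = 27,  t[2] = 14,  t[3] = 3,  t[4] = 19,  t[5] = 23,  t[6] = 17,  t[7] = 9,  t[8] = 4,  t[9] = 26,  t[10] = 19.
Since t[10] = t[4] = 19, the sequence is eventually periodic: after a pre-period of length 3 it cycles with period 6.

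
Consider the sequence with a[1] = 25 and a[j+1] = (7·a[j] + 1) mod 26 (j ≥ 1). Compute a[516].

22

Computing terms: a[1] = 25; a[2] = 20; a[3] = 11; a[4] = 0; a[5] = 1; a[6] = 8; a[7] = 5; a[8] = 10; a[9] = 19; a[10] = 4; a[11] = 3; a[12] = 22; a[13] = 25.
The sequence repeats with period 12.
(516 - 1) mod 12 = 11, so a[516] = a[12] = 22.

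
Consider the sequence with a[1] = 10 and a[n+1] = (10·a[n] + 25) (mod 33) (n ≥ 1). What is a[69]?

21

Computing terms: a[1] = 10, a[2] = 26, a[3] = 21, a[4] = 4, a[5] = 32, a[6] = 15, a[7] = 10.
The sequence repeats with period 6.
So a[69] = a[1 + ((69-1) mod 6)] = a[3] = 21.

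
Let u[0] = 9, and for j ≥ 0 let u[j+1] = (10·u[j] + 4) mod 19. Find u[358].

Computing terms: u[0] = 9,  u[1] = 18,  u[2] = 13,  u[3] = 1,  u[4] = 14,  u[5] = 11,  u[6] = 0,  u[7] = 4,  u[8] = 6,  u[9] = 7,  u[10] = 17,  u[11] = 3,  u[12] = 15,  u[13] = 2,  u[14] = 5,  u[15] = 16,  u[16] = 12,  u[17] = 10,  u[18] = 9.
Since u[18] = u[0] = 9, the sequence is periodic with period 18.
So u[358] = u[0 + ((358-0) mod 18)] = u[16] = 12.

12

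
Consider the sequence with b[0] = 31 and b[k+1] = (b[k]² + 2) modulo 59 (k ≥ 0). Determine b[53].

24

Listing terms: b[0] = 31; b[1] = 19; b[2] = 9; b[3] = 24; b[4] = 47; b[5] = 28; b[6] = 19.
Since b[6] = b[1] = 19, the sequence is eventually periodic: after a pre-period of length 1 it cycles with period 5.
For k ≥ 1, b[k] depends only on (k - 1) mod 5. (53 - 1) mod 5 = 2, so b[53] = b[3] = 24.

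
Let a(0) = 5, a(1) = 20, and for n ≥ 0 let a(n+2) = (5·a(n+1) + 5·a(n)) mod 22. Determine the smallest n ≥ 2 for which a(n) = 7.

Computing terms: a(0) = 5; a(1) = 20; a(2) = 15; a(3) = 21; a(4) = 4; a(5) = 15; a(6) = 7; a(7) = 0; a(8) = 13; a(9) = 21; a(10) = 16; a(11) = 9; a(12) = 15; a(13) = 10; a(14) = 15; a(15) = 15; a(16) = 18; a(17) = 11; a(18) = 13; a(19) = 10; a(20) = 5; a(21) = 9; a(22) = 4; a(23) = 21; a(24) = 15; a(25) = 4; a(26) = 7; a(27) = 11; a(28) = 2; a(29) = 21; a(30) = 5; a(31) = 20.
The sequence repeats with period 30.
The value 7 first appears (with n ≥ 2) at a(6).

6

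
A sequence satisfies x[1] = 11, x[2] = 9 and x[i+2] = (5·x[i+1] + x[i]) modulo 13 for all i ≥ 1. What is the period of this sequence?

We have x[1] = 11; x[2] = 9; x[3] = 4; x[4] = 3; x[5] = 6; x[6] = 7; x[7] = 2; x[8] = 4; x[9] = 9; x[10] = 10; x[11] = 7; x[12] = 6; x[13] = 11; x[14] = 9.
Since (x[13], x[14]) = (x[1], x[2]) = (11, 9) (two consecutive terms determine the rest), the sequence is periodic with period 12.

12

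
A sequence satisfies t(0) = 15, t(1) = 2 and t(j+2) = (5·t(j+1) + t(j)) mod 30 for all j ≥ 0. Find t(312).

Computing terms: t(0) = 15,  t(1) = 2,  t(2) = 25,  t(3) = 7,  t(4) = 0,  t(5) = 7,  t(6) = 5,  t(7) = 2,  t(8) = 15,  t(9) = 17,  t(10) = 10,  t(11) = 7,  t(12) = 15,  t(13) = 22,  t(14) = 5,  t(15) = 17,  t(16) = 0,  t(17) = 17,  t(18) = 25,  t(19) = 22,  t(20) = 15,  t(21) = 7,  t(22) = 20,  t(23) = 17,  t(24) = 15,  t(25) = 2.
Since (t(24), t(25)) = (t(0), t(1)) = (15, 2) (two consecutive terms determine the rest), the sequence is periodic with period 24.
(312 - 0) mod 24 = 0, so t(312) = t(0) = 15.

15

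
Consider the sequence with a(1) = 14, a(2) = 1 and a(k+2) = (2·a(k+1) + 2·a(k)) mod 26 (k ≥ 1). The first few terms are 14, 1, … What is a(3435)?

4

a(1) = 14, a(2) = 1, a(3) = 4, a(4) = 10, a(5) = 2, a(6) = 24, a(7) = 0, a(8) = 22, a(9) = 18, a(10) = 2, a(11) = 14, a(12) = 6, a(13) = 14, a(14) = 14, a(15) = 4, a(16) = 10.
Since (a(15), a(16)) = (a(3), a(4)) = (4, 10) (two consecutive terms determine the rest), the sequence is eventually periodic: after a pre-period of length 2 it cycles with period 12.
For k ≥ 3, a(k) depends only on (k - 3) mod 12. (3435 - 3) mod 12 = 0, so a(3435) = a(3) = 4.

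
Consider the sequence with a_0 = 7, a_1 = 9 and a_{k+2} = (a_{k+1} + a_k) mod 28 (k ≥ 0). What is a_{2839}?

5

We have a_0 = 7; a_1 = 9; a_2 = 16; a_3 = 25; a_4 = 13; a_5 = 10; a_6 = 23; a_7 = 5; a_8 = 0; a_9 = 5; a_{10} = 5; a_{11} = 10; a_{12} = 15; a_{13} = 25; a_{14} = 12; a_{15} = 9; a_{16} = 21; a_{17} = 2; a_{18} = 23; a_{19} = 25; a_{20} = 20; a_{21} = 17; a_{22} = 9; a_{23} = 26; a_{24} = 7; a_{25} = 5; a_{26} = 12; a_{27} = 17; a_{28} = 1; a_{29} = 18; a_{30} = 19; a_{31} = 9; a_{32} = 0; a_{33} = 9; a_{34} = 9; a_{35} = 18; a_{36} = 27; a_{37} = 17; a_{38} = 16; a_{39} = 5; a_{40} = 21; a_{41} = 26; a_{42} = 19; a_{43} = 17; a_{44} = 8; a_{45} = 25; a_{46} = 5; a_{47} = 2; a_{48} = 7; a_{49} = 9.
The sequence repeats with period 48.
(2839 - 0) mod 48 = 7, so a_{2839} = a_7 = 5.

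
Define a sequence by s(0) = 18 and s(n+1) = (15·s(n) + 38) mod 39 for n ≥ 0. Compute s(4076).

11

Listing terms: s(0) = 18,  s(1) = 35,  s(2) = 17,  s(3) = 20,  s(4) = 26,  s(5) = 38,  s(6) = 23,  s(7) = 32,  s(8) = 11,  s(9) = 8,  s(10) = 2,  s(11) = 29,  s(12) = 5,  s(13) = 35.
Since s(13) = s(1) = 35, the sequence is eventually periodic: after a pre-period of length 1 it cycles with period 12.
For n ≥ 1, s(n) depends only on (n - 1) mod 12. (4076 - 1) mod 12 = 7, so s(4076) = s(8) = 11.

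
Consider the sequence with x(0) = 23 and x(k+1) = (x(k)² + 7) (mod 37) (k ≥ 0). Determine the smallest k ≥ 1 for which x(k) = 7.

6

Computing terms: x(0) = 23,  x(1) = 18,  x(2) = 35,  x(3) = 11,  x(4) = 17,  x(5) = 0,  x(6) = 7,  x(7) = 19,  x(8) = 35.
Since x(8) = x(2) = 35, the sequence is eventually periodic: after a pre-period of length 2 it cycles with period 6.
The value 7 first appears (with k ≥ 1) at x(6).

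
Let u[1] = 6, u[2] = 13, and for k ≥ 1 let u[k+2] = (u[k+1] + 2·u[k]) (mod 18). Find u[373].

3

We have u[1] = 6,  u[2] = 13,  u[3] = 7,  u[4] = 15,  u[5] = 11,  u[6] = 5,  u[7] = 9,  u[8] = 1,  u[9] = 1,  u[10] = 3,  u[11] = 5,  u[12] = 11,  u[13] = 3,  u[14] = 7,  u[15] = 13,  u[16] = 9,  u[17] = 17,  u[18] = 17,  u[19] = 15,  u[20] = 13,  u[21] = 7.
Since (u[20], u[21]) = (u[2], u[3]) = (13, 7) (two consecutive terms determine the rest), the sequence is eventually periodic: after a pre-period of length 1 it cycles with period 18.
For k ≥ 2, u[k] depends only on (k - 2) mod 18. (373 - 2) mod 18 = 11, so u[373] = u[13] = 3.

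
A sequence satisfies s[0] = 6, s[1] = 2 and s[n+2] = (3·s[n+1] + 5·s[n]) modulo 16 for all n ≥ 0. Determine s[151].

s[0] = 6, s[1] = 2, s[2] = 4, s[3] = 6, s[4] = 6, s[5] = 0, s[6] = 14, s[7] = 10, s[8] = 4, s[9] = 14, s[10] = 14, s[11] = 0, s[12] = 6, s[13] = 2.
Since (s[12], s[13]) = (s[0], s[1]) = (6, 2) (two consecutive terms determine the rest), the sequence is periodic with period 12.
(151 - 0) mod 12 = 7, so s[151] = s[7] = 10.

10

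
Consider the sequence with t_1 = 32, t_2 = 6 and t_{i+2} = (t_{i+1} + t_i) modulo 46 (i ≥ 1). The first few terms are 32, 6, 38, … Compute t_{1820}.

4

Listing terms: t_1 = 32; t_2 = 6; t_3 = 38; t_4 = 44; t_5 = 36; t_6 = 34; t_7 = 24; t_8 = 12; t_9 = 36; t_{10} = 2; t_{11} = 38; t_{12} = 40; t_{13} = 32; t_{14} = 26; t_{15} = 12; t_{16} = 38; t_{17} = 4; t_{18} = 42; t_{19} = 0; t_{20} = 42; t_{21} = 42; t_{22} = 38; t_{23} = 34; t_{24} = 26; t_{25} = 14; t_{26} = 40; t_{27} = 8; t_{28} = 2; t_{29} = 10; t_{30} = 12; t_{31} = 22; t_{32} = 34; t_{33} = 10; t_{34} = 44; t_{35} = 8; t_{36} = 6; t_{37} = 14; t_{38} = 20; t_{39} = 34; t_{40} = 8; t_{41} = 42; t_{42} = 4; t_{43} = 0; t_{44} = 4; t_{45} = 4; t_{46} = 8; t_{47} = 12; t_{48} = 20; t_{49} = 32; t_{50} = 6.
Since (t_{49}, t_{50}) = (t_1, t_2) = (32, 6) (two consecutive terms determine the rest), the sequence is periodic with period 48.
So t_{1820} = t_{1 + ((1820-1) mod 48)} = t_{44} = 4.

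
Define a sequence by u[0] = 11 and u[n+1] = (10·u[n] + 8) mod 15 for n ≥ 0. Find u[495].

Listing terms: u[0] = 11, u[1] = 13, u[2] = 3, u[3] = 8, u[4] = 13.
Since u[4] = u[1] = 13, the sequence is eventually periodic: after a pre-period of length 1 it cycles with period 3.
For n ≥ 1, u[n] depends only on (n - 1) mod 3. (495 - 1) mod 3 = 2, so u[495] = u[3] = 8.

8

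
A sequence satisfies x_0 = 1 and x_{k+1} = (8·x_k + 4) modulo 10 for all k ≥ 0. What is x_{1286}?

Listing terms: x_0 = 1,  x_1 = 2,  x_2 = 0,  x_3 = 4,  x_4 = 6,  x_5 = 2.
Since x_5 = x_1 = 2, the sequence is eventually periodic: after a pre-period of length 1 it cycles with period 4.
For k ≥ 1, x_k depends only on (k - 1) mod 4. (1286 - 1) mod 4 = 1, so x_{1286} = x_2 = 0.

0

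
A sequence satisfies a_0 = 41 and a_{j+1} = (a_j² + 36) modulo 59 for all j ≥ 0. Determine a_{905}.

13

a_0 = 41; a_1 = 6; a_2 = 13; a_3 = 28; a_4 = 53; a_5 = 13.
Since a_5 = a_2 = 13, the sequence is eventually periodic: after a pre-period of length 2 it cycles with period 3.
For j ≥ 2, a_j depends only on (j - 2) mod 3. (905 - 2) mod 3 = 0, so a_{905} = a_2 = 13.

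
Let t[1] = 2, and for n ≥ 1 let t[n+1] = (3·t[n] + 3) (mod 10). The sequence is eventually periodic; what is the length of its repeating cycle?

We have t[1] = 2; t[2] = 9; t[3] = 0; t[4] = 3; t[5] = 2.
Since t[5] = t[1] = 2, the sequence is periodic with period 4.

4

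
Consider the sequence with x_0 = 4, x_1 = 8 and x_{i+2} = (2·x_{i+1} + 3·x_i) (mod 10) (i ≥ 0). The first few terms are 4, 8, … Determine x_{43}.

0

Listing terms: x_0 = 4, x_1 = 8, x_2 = 8, x_3 = 0, x_4 = 4, x_5 = 8.
The sequence repeats with period 4.
So x_{43} = x_{0 + ((43-0) mod 4)} = x_3 = 0.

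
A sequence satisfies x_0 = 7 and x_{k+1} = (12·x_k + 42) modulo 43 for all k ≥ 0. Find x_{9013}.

17

Computing terms: x_0 = 7,  x_1 = 40,  x_2 = 6,  x_3 = 28,  x_4 = 34,  x_5 = 20,  x_6 = 24,  x_7 = 29,  x_8 = 3,  x_9 = 35,  x_{10} = 32,  x_{11} = 39,  x_{12} = 37,  x_{13} = 13,  x_{14} = 26,  x_{15} = 10,  x_{16} = 33,  x_{17} = 8,  x_{18} = 9,  x_{19} = 21,  x_{20} = 36,  x_{21} = 1,  x_{22} = 11,  x_{23} = 2,  x_{24} = 23,  x_{25} = 17,  x_{26} = 31,  x_{27} = 27,  x_{28} = 22,  x_{29} = 5,  x_{30} = 16,  x_{31} = 19,  x_{32} = 12,  x_{33} = 14,  x_{34} = 38,  x_{35} = 25,  x_{36} = 41,  x_{37} = 18,  x_{38} = 0,  x_{39} = 42,  x_{40} = 30,  x_{41} = 15,  x_{42} = 7.
The sequence repeats with period 42.
So x_{9013} = x_{0 + ((9013-0) mod 42)} = x_{25} = 17.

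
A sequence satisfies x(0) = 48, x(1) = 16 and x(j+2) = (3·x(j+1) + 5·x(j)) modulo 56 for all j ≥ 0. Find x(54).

Listing terms: x(0) = 48; x(1) = 16; x(2) = 8; x(3) = 48; x(4) = 16.
The sequence repeats with period 3.
(54 - 0) mod 3 = 0, so x(54) = x(0) = 48.

48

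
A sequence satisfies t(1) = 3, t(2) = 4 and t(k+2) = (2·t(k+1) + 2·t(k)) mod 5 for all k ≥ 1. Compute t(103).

4

Computing terms: t(1) = 3, t(2) = 4, t(3) = 4, t(4) = 1, t(5) = 0, t(6) = 2, t(7) = 4, t(8) = 2, t(9) = 2, t(10) = 3, t(11) = 0, t(12) = 1, t(13) = 2, t(14) = 1, t(15) = 1, t(16) = 4, t(17) = 0, t(18) = 3, t(19) = 1, t(20) = 3, t(21) = 3, t(22) = 2, t(23) = 0, t(24) = 4, t(25) = 3, t(26) = 4.
Since (t(25), t(26)) = (t(1), t(2)) = (3, 4) (two consecutive terms determine the rest), the sequence is periodic with period 24.
So t(103) = t(1 + ((103-1) mod 24)) = t(7) = 4.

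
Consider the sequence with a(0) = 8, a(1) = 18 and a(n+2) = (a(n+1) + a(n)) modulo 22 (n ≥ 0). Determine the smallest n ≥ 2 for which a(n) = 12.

Listing terms: a(0) = 8, a(1) = 18, a(2) = 4, a(3) = 0, a(4) = 4, a(5) = 4, a(6) = 8, a(7) = 12, a(8) = 20, a(9) = 10, a(10) = 8, a(11) = 18.
The sequence repeats with period 10.
The value 12 first appears (with n ≥ 2) at a(7).

7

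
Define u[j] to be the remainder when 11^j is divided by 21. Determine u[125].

2

Computing terms: u[0] = 1,  u[1] = 11,  u[2] = 16,  u[3] = 8,  u[4] = 4,  u[5] = 2,  u[6] = 1.
The sequence repeats with period 6.
(125 - 0) mod 6 = 5, so u[125] = u[5] = 2.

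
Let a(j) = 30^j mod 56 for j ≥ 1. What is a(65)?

32

We have a(1) = 30, a(2) = 4, a(3) = 8, a(4) = 16, a(5) = 32, a(6) = 8.
Since a(6) = a(3) = 8, the sequence is eventually periodic: after a pre-period of length 2 it cycles with period 3.
For j ≥ 3, a(j) depends only on (j - 3) mod 3. (65 - 3) mod 3 = 2, so a(65) = a(5) = 32.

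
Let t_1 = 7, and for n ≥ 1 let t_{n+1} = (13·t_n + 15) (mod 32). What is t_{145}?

23

Listing terms: t_1 = 7,  t_2 = 10,  t_3 = 17,  t_4 = 12,  t_5 = 11,  t_6 = 30,  t_7 = 21,  t_8 = 0,  t_9 = 15,  t_{10} = 18,  t_{11} = 25,  t_{12} = 20,  t_{13} = 19,  t_{14} = 6,  t_{15} = 29,  t_{16} = 8,  t_{17} = 23,  t_{18} = 26,  t_{19} = 1,  t_{20} = 28,  t_{21} = 27,  t_{22} = 14,  t_{23} = 5,  t_{24} = 16,  t_{25} = 31,  t_{26} = 2,  t_{27} = 9,  t_{28} = 4,  t_{29} = 3,  t_{30} = 22,  t_{31} = 13,  t_{32} = 24,  t_{33} = 7.
The sequence repeats with period 32.
So t_{145} = t_{1 + ((145-1) mod 32)} = t_{17} = 23.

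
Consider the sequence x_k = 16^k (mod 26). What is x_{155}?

Listing terms: x_1 = 16, x_2 = 22, x_3 = 14, x_4 = 16.
The sequence repeats with period 3.
So x_{155} = x_{1 + ((155-1) mod 3)} = x_2 = 22.

22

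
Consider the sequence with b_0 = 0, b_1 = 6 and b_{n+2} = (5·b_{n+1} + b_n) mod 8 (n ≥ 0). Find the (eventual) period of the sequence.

6

Computing terms: b_0 = 0,  b_1 = 6,  b_2 = 6,  b_3 = 4,  b_4 = 2,  b_5 = 6,  b_6 = 0,  b_7 = 6.
Since (b_6, b_7) = (b_0, b_1) = (0, 6) (two consecutive terms determine the rest), the sequence is periodic with period 6.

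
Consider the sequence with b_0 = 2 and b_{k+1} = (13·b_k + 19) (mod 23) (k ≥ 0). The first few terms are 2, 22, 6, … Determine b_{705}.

22

Listing terms: b_0 = 2, b_1 = 22, b_2 = 6, b_3 = 5, b_4 = 15, b_5 = 7, b_6 = 18, b_7 = 0, b_8 = 19, b_9 = 13, b_{10} = 4, b_{11} = 2.
The sequence repeats with period 11.
(705 - 0) mod 11 = 1, so b_{705} = b_1 = 22.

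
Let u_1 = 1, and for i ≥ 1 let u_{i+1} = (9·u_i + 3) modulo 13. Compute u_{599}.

u_1 = 1, u_2 = 12, u_3 = 7, u_4 = 1.
The sequence repeats with period 3.
So u_{599} = u_{1 + ((599-1) mod 3)} = u_2 = 12.

12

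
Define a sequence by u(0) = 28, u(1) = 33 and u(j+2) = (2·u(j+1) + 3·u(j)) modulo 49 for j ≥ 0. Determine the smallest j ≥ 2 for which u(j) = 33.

u(0) = 28; u(1) = 33; u(2) = 3; u(3) = 7; u(4) = 23; u(5) = 18; u(6) = 7; u(7) = 19; u(8) = 10; u(9) = 28; u(10) = 37; u(11) = 11; u(12) = 35; u(13) = 5; u(14) = 17; u(15) = 0; u(16) = 2; u(17) = 4; u(18) = 14; u(19) = 40; u(20) = 24; u(21) = 21; u(22) = 16; u(23) = 46; u(24) = 42; u(25) = 26; u(26) = 31; u(27) = 42; u(28) = 30; u(29) = 39; u(30) = 21; u(31) = 12; u(32) = 38; u(33) = 14; u(34) = 44; u(35) = 32; u(36) = 0; u(37) = 47; u(38) = 45; u(39) = 35; u(40) = 9; u(41) = 25; u(42) = 28; u(43) = 33.
The sequence repeats with period 42.
The value 33 next appears (with j ≥ 2) at u(43).

43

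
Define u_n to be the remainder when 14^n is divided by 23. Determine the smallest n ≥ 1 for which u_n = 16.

Listing terms: u_0 = 1; u_1 = 14; u_2 = 12; u_3 = 7; u_4 = 6; u_5 = 15; u_6 = 3; u_7 = 19; u_8 = 13; u_9 = 21; u_{10} = 18; u_{11} = 22; u_{12} = 9; u_{13} = 11; u_{14} = 16; u_{15} = 17; u_{16} = 8; u_{17} = 20; u_{18} = 4; u_{19} = 10; u_{20} = 2; u_{21} = 5; u_{22} = 1.
The sequence repeats with period 22.
The value 16 first appears (with n ≥ 1) at u_{14}.

14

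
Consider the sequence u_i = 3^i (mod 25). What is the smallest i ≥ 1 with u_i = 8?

Listing terms: u_0 = 1; u_1 = 3; u_2 = 9; u_3 = 2; u_4 = 6; u_5 = 18; u_6 = 4; u_7 = 12; u_8 = 11; u_9 = 8; u_{10} = 24; u_{11} = 22; u_{12} = 16; u_{13} = 23; u_{14} = 19; u_{15} = 7; u_{16} = 21; u_{17} = 13; u_{18} = 14; u_{19} = 17; u_{20} = 1.
Since u_{20} = u_0 = 1, the sequence is periodic with period 20.
The value 8 first appears (with i ≥ 1) at u_9.

9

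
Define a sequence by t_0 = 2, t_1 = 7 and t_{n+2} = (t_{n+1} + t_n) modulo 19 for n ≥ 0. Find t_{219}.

Computing terms: t_0 = 2,  t_1 = 7,  t_2 = 9,  t_3 = 16,  t_4 = 6,  t_5 = 3,  t_6 = 9,  t_7 = 12,  t_8 = 2,  t_9 = 14,  t_{10} = 16,  t_{11} = 11,  t_{12} = 8,  t_{13} = 0,  t_{14} = 8,  t_{15} = 8,  t_{16} = 16,  t_{17} = 5,  t_{18} = 2,  t_{19} = 7.
The sequence repeats with period 18.
(219 - 0) mod 18 = 3, so t_{219} = t_3 = 16.

16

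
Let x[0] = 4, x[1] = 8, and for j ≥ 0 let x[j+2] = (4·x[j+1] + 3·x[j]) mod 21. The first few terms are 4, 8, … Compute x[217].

8

x[0] = 4, x[1] = 8, x[2] = 2, x[3] = 11, x[4] = 8, x[5] = 2.
Since (x[4], x[5]) = (x[1], x[2]) = (8, 2) (two consecutive terms determine the rest), the sequence is eventually periodic: after a pre-period of length 1 it cycles with period 3.
For j ≥ 1, x[j] depends only on (j - 1) mod 3. (217 - 1) mod 3 = 0, so x[217] = x[1] = 8.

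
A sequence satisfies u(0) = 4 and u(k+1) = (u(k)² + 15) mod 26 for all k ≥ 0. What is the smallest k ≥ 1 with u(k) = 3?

3

We have u(0) = 4, u(1) = 5, u(2) = 14, u(3) = 3, u(4) = 24, u(5) = 19, u(6) = 12, u(7) = 3.
Since u(7) = u(3) = 3, the sequence is eventually periodic: after a pre-period of length 3 it cycles with period 4.
The value 3 first appears (with k ≥ 1) at u(3).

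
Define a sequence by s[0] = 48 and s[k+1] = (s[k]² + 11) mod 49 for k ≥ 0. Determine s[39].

Listing terms: s[0] = 48,  s[1] = 12,  s[2] = 8,  s[3] = 26,  s[4] = 1,  s[5] = 12.
Since s[5] = s[1] = 12, the sequence is eventually periodic: after a pre-period of length 1 it cycles with period 4.
For k ≥ 1, s[k] depends only on (k - 1) mod 4. (39 - 1) mod 4 = 2, so s[39] = s[3] = 26.

26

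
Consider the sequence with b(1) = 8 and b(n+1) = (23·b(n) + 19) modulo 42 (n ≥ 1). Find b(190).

29

We have b(1) = 8, b(2) = 35, b(3) = 26, b(4) = 29, b(5) = 14, b(6) = 5, b(7) = 8.
Since b(7) = b(1) = 8, the sequence is periodic with period 6.
So b(190) = b(1 + ((190-1) mod 6)) = b(4) = 29.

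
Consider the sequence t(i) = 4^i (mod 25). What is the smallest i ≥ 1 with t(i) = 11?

We have t(0) = 1; t(1) = 4; t(2) = 16; t(3) = 14; t(4) = 6; t(5) = 24; t(6) = 21; t(7) = 9; t(8) = 11; t(9) = 19; t(10) = 1.
The sequence repeats with period 10.
The value 11 first appears (with i ≥ 1) at t(8).

8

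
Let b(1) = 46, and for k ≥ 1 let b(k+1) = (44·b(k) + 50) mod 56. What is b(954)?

26

Computing terms: b(1) = 46; b(2) = 2; b(3) = 26; b(4) = 18; b(5) = 2.
Since b(5) = b(2) = 2, the sequence is eventually periodic: after a pre-period of length 1 it cycles with period 3.
For k ≥ 2, b(k) depends only on (k - 2) mod 3. (954 - 2) mod 3 = 1, so b(954) = b(3) = 26.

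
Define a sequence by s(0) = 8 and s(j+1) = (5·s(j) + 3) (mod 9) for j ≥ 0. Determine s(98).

Computing terms: s(0) = 8, s(1) = 7, s(2) = 2, s(3) = 4, s(4) = 5, s(5) = 1, s(6) = 8.
Since s(6) = s(0) = 8, the sequence is periodic with period 6.
So s(98) = s(0 + ((98-0) mod 6)) = s(2) = 2.

2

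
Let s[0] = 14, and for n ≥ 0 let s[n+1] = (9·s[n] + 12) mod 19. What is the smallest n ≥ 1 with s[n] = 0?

We have s[0] = 14,  s[1] = 5,  s[2] = 0,  s[3] = 12,  s[4] = 6,  s[5] = 9,  s[6] = 17,  s[7] = 13,  s[8] = 15,  s[9] = 14.
The sequence repeats with period 9.
The value 0 first appears (with n ≥ 1) at s[2].

2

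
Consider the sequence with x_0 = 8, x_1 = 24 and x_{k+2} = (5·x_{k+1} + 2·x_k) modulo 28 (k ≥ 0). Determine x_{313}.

We have x_0 = 8,  x_1 = 24,  x_2 = 24,  x_3 = 0,  x_4 = 20,  x_5 = 16,  x_6 = 8,  x_7 = 16,  x_8 = 12,  x_9 = 8,  x_{10} = 8,  x_{11} = 0,  x_{12} = 16,  x_{13} = 24,  x_{14} = 12,  x_{15} = 24,  x_{16} = 4,  x_{17} = 12,  x_{18} = 12,  x_{19} = 0,  x_{20} = 24,  x_{21} = 8,  x_{22} = 4,  x_{23} = 8,  x_{24} = 20,  x_{25} = 4,  x_{26} = 4,  x_{27} = 0,  x_{28} = 8,  x_{29} = 12,  x_{30} = 20,  x_{31} = 12,  x_{32} = 16,  x_{33} = 20,  x_{34} = 20,  x_{35} = 0,  x_{36} = 12,  x_{37} = 4,  x_{38} = 16,  x_{39} = 4,  x_{40} = 24,  x_{41} = 16,  x_{42} = 16,  x_{43} = 0,  x_{44} = 4,  x_{45} = 20,  x_{46} = 24,  x_{47} = 20,  x_{48} = 8,  x_{49} = 24.
The sequence repeats with period 48.
So x_{313} = x_{0 + ((313-0) mod 48)} = x_{25} = 4.

4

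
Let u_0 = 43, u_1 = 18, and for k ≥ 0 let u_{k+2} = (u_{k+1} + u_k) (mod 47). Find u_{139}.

We have u_0 = 43,  u_1 = 18,  u_2 = 14,  u_3 = 32,  u_4 = 46,  u_5 = 31,  u_6 = 30,  u_7 = 14,  u_8 = 44,  u_9 = 11,  u_{10} = 8,  u_{11} = 19,  u_{12} = 27,  u_{13} = 46,  u_{14} = 26,  u_{15} = 25,  u_{16} = 4,  u_{17} = 29,  u_{18} = 33,  u_{19} = 15,  u_{20} = 1,  u_{21} = 16,  u_{22} = 17,  u_{23} = 33,  u_{24} = 3,  u_{25} = 36,  u_{26} = 39,  u_{27} = 28,  u_{28} = 20,  u_{29} = 1,  u_{30} = 21,  u_{31} = 22,  u_{32} = 43,  u_{33} = 18.
Since (u_{32}, u_{33}) = (u_0, u_1) = (43, 18) (two consecutive terms determine the rest), the sequence is periodic with period 32.
So u_{139} = u_{0 + ((139-0) mod 32)} = u_{11} = 19.

19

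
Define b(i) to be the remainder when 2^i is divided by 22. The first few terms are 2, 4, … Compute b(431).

2

b(1) = 2,  b(2) = 4,  b(3) = 8,  b(4) = 16,  b(5) = 10,  b(6) = 20,  b(7) = 18,  b(8) = 14,  b(9) = 6,  b(10) = 12,  b(11) = 2.
The sequence repeats with period 10.
So b(431) = b(1 + ((431-1) mod 10)) = b(1) = 2.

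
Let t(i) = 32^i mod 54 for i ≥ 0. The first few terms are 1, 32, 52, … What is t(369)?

26

Computing terms: t(0) = 1,  t(1) = 32,  t(2) = 52,  t(3) = 44,  t(4) = 4,  t(5) = 20,  t(6) = 46,  t(7) = 14,  t(8) = 16,  t(9) = 26,  t(10) = 22,  t(11) = 2,  t(12) = 10,  t(13) = 50,  t(14) = 34,  t(15) = 8,  t(16) = 40,  t(17) = 38,  t(18) = 28,  t(19) = 32.
Since t(19) = t(1) = 32, the sequence is eventually periodic: after a pre-period of length 1 it cycles with period 18.
For i ≥ 1, t(i) depends only on (i - 1) mod 18. (369 - 1) mod 18 = 8, so t(369) = t(9) = 26.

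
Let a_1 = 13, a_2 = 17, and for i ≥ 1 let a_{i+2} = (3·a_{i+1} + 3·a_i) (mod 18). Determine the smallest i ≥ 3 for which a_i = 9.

Computing terms: a_1 = 13, a_2 = 17, a_3 = 0, a_4 = 15, a_5 = 9, a_6 = 0, a_7 = 9, a_8 = 9, a_9 = 0.
Since (a_8, a_9) = (a_5, a_6) = (9, 0) (two consecutive terms determine the rest), the sequence is eventually periodic: after a pre-period of length 4 it cycles with period 3.
The value 9 first appears (with i ≥ 3) at a_5.

5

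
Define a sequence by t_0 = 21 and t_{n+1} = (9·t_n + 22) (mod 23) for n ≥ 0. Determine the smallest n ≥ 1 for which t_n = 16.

9

Listing terms: t_0 = 21,  t_1 = 4,  t_2 = 12,  t_3 = 15,  t_4 = 19,  t_5 = 9,  t_6 = 11,  t_7 = 6,  t_8 = 7,  t_9 = 16,  t_{10} = 5,  t_{11} = 21.
The sequence repeats with period 11.
The value 16 first appears (with n ≥ 1) at t_9.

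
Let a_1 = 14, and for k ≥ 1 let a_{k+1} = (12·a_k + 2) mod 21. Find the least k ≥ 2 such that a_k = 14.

a_1 = 14,  a_2 = 2,  a_3 = 5,  a_4 = 20,  a_5 = 11,  a_6 = 8,  a_7 = 14.
Since a_7 = a_1 = 14, the sequence is periodic with period 6.
The value 14 next appears (with k ≥ 2) at a_7.

7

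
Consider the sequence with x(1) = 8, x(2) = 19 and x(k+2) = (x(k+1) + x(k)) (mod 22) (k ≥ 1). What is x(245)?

7

x(1) = 8,  x(2) = 19,  x(3) = 5,  x(4) = 2,  x(5) = 7,  x(6) = 9,  x(7) = 16,  x(8) = 3,  x(9) = 19,  x(10) = 0,  x(11) = 19,  x(12) = 19,  x(13) = 16,  x(14) = 13,  x(15) = 7,  x(16) = 20,  x(17) = 5,  x(18) = 3,  x(19) = 8,  x(20) = 11,  x(21) = 19,  x(22) = 8,  x(23) = 5,  x(24) = 13,  x(25) = 18,  x(26) = 9,  x(27) = 5,  x(28) = 14,  x(29) = 19,  x(30) = 11,  x(31) = 8,  x(32) = 19.
The sequence repeats with period 30.
So x(245) = x(1 + ((245-1) mod 30)) = x(5) = 7.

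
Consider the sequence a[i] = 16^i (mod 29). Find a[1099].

Listing terms: a[1] = 16, a[2] = 24, a[3] = 7, a[4] = 25, a[5] = 23, a[6] = 20, a[7] = 1, a[8] = 16.
Since a[8] = a[1] = 16, the sequence is periodic with period 7.
So a[1099] = a[1 + ((1099-1) mod 7)] = a[7] = 1.

1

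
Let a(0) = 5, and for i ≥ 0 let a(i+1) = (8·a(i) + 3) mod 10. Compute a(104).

Computing terms: a(0) = 5,  a(1) = 3,  a(2) = 7,  a(3) = 9,  a(4) = 5.
Since a(4) = a(0) = 5, the sequence is periodic with period 4.
(104 - 0) mod 4 = 0, so a(104) = a(0) = 5.

5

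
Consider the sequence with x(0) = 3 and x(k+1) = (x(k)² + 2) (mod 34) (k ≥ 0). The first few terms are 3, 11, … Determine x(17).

11

We have x(0) = 3, x(1) = 11, x(2) = 21, x(3) = 1, x(4) = 3.
The sequence repeats with period 4.
(17 - 0) mod 4 = 1, so x(17) = x(1) = 11.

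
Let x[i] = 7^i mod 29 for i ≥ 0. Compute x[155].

7

Computing terms: x[0] = 1, x[1] = 7, x[2] = 20, x[3] = 24, x[4] = 23, x[5] = 16, x[6] = 25, x[7] = 1.
Since x[7] = x[0] = 1, the sequence is periodic with period 7.
So x[155] = x[0 + ((155-0) mod 7)] = x[1] = 7.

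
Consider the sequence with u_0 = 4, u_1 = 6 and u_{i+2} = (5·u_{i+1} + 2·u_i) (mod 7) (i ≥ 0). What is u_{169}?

1

Listing terms: u_0 = 4, u_1 = 6, u_2 = 3, u_3 = 6, u_4 = 1, u_5 = 3, u_6 = 3, u_7 = 0, u_8 = 6, u_9 = 2, u_{10} = 1, u_{11} = 2, u_{12} = 5, u_{13} = 1, u_{14} = 1, u_{15} = 0, u_{16} = 2, u_{17} = 3, u_{18} = 5, u_{19} = 3, u_{20} = 4, u_{21} = 5, u_{22} = 5, u_{23} = 0, u_{24} = 3, u_{25} = 1, u_{26} = 4, u_{27} = 1, u_{28} = 6, u_{29} = 4, u_{30} = 4, u_{31} = 0, u_{32} = 1, u_{33} = 5, u_{34} = 6, u_{35} = 5, u_{36} = 2, u_{37} = 6, u_{38} = 6, u_{39} = 0, u_{40} = 5, u_{41} = 4, u_{42} = 2, u_{43} = 4, u_{44} = 3, u_{45} = 2, u_{46} = 2, u_{47} = 0, u_{48} = 4, u_{49} = 6.
Since (u_{48}, u_{49}) = (u_0, u_1) = (4, 6) (two consecutive terms determine the rest), the sequence is periodic with period 48.
(169 - 0) mod 48 = 25, so u_{169} = u_{25} = 1.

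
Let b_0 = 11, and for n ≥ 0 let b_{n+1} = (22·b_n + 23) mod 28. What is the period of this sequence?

7

b_0 = 11,  b_1 = 13,  b_2 = 1,  b_3 = 17,  b_4 = 5,  b_5 = 21,  b_6 = 9,  b_7 = 25,  b_8 = 13.
Since b_8 = b_1 = 13, the sequence is eventually periodic: after a pre-period of length 1 it cycles with period 7.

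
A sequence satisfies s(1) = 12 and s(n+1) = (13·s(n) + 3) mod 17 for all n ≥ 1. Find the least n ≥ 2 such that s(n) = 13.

3

Listing terms: s(1) = 12,  s(2) = 6,  s(3) = 13,  s(4) = 2,  s(5) = 12.
Since s(5) = s(1) = 12, the sequence is periodic with period 4.
The value 13 first appears (with n ≥ 2) at s(3).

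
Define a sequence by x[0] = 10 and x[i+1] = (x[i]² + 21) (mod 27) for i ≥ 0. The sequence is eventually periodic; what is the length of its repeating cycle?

We have x[0] = 10,  x[1] = 13,  x[2] = 1,  x[3] = 22,  x[4] = 19,  x[5] = 4,  x[6] = 10.
Since x[6] = x[0] = 10, the sequence is periodic with period 6.

6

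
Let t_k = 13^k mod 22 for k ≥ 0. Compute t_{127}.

t_0 = 1, t_1 = 13, t_2 = 15, t_3 = 19, t_4 = 5, t_5 = 21, t_6 = 9, t_7 = 7, t_8 = 3, t_9 = 17, t_{10} = 1.
The sequence repeats with period 10.
So t_{127} = t_{0 + ((127-0) mod 10)} = t_7 = 7.

7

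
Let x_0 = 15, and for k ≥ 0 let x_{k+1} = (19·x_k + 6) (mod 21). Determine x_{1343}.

We have x_0 = 15,  x_1 = 18,  x_2 = 12,  x_3 = 3,  x_4 = 0,  x_5 = 6,  x_6 = 15.
Since x_6 = x_0 = 15, the sequence is periodic with period 6.
So x_{1343} = x_{0 + ((1343-0) mod 6)} = x_5 = 6.

6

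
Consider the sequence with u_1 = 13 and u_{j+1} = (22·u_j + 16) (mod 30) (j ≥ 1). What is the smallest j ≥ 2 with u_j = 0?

Computing terms: u_1 = 13,  u_2 = 2,  u_3 = 0,  u_4 = 16,  u_5 = 8,  u_6 = 12,  u_7 = 10,  u_8 = 26,  u_9 = 18,  u_{10} = 22,  u_{11} = 20,  u_{12} = 6,  u_{13} = 28,  u_{14} = 2.
Since u_{14} = u_2 = 2, the sequence is eventually periodic: after a pre-period of length 1 it cycles with period 12.
The value 0 first appears (with j ≥ 2) at u_3.

3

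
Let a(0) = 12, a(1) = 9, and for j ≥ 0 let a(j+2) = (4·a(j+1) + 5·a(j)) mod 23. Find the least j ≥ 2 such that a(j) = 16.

We have a(0) = 12; a(1) = 9; a(2) = 4; a(3) = 15; a(4) = 11; a(5) = 4; a(6) = 2; a(7) = 5; a(8) = 7; a(9) = 7; a(10) = 17; a(11) = 11; a(12) = 14; a(13) = 19; a(14) = 8; a(15) = 12; a(16) = 19; a(17) = 21; a(18) = 18; a(19) = 16; a(20) = 16; a(21) = 6; a(22) = 12; a(23) = 9.
The sequence repeats with period 22.
The value 16 first appears (with j ≥ 2) at a(19).

19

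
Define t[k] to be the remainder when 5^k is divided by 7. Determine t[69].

t[1] = 5,  t[2] = 4,  t[3] = 6,  t[4] = 2,  t[5] = 3,  t[6] = 1,  t[7] = 5.
The sequence repeats with period 6.
So t[69] = t[1 + ((69-1) mod 6)] = t[3] = 6.

6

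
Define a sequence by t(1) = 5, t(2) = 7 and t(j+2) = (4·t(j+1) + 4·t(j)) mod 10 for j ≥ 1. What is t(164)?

Listing terms: t(1) = 5, t(2) = 7, t(3) = 8, t(4) = 0, t(5) = 2, t(6) = 8, t(7) = 0.
Since (t(6), t(7)) = (t(3), t(4)) = (8, 0) (two consecutive terms determine the rest), the sequence is eventually periodic: after a pre-period of length 2 it cycles with period 3.
For j ≥ 3, t(j) depends only on (j - 3) mod 3. (164 - 3) mod 3 = 2, so t(164) = t(5) = 2.

2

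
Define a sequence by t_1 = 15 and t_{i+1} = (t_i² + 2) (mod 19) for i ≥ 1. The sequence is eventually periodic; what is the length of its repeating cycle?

Computing terms: t_1 = 15,  t_2 = 18,  t_3 = 3,  t_4 = 11,  t_5 = 9,  t_6 = 7,  t_7 = 13,  t_8 = 0,  t_9 = 2,  t_{10} = 6,  t_{11} = 0.
Since t_{11} = t_8 = 0, the sequence is eventually periodic: after a pre-period of length 7 it cycles with period 3.

3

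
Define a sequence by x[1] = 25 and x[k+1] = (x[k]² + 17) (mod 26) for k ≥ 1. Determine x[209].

17

x[1] = 25, x[2] = 18, x[3] = 3, x[4] = 0, x[5] = 17, x[6] = 20, x[7] = 1, x[8] = 18.
Since x[8] = x[2] = 18, the sequence is eventually periodic: after a pre-period of length 1 it cycles with period 6.
For k ≥ 2, x[k] depends only on (k - 2) mod 6. (209 - 2) mod 6 = 3, so x[209] = x[5] = 17.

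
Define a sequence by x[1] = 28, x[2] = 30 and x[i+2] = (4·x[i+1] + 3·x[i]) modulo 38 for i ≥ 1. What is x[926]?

x[1] = 28; x[2] = 30; x[3] = 14; x[4] = 32; x[5] = 18; x[6] = 16; x[7] = 4; x[8] = 26; x[9] = 2; x[10] = 10; x[11] = 8; x[12] = 24; x[13] = 6; x[14] = 20; x[15] = 22; x[16] = 34; x[17] = 12; x[18] = 36; x[19] = 28; x[20] = 30.
The sequence repeats with period 18.
So x[926] = x[1 + ((926-1) mod 18)] = x[8] = 26.

26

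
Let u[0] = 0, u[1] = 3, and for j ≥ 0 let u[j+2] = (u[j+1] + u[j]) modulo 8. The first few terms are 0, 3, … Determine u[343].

Computing terms: u[0] = 0,  u[1] = 3,  u[2] = 3,  u[3] = 6,  u[4] = 1,  u[5] = 7,  u[6] = 0,  u[7] = 7,  u[8] = 7,  u[9] = 6,  u[10] = 5,  u[11] = 3,  u[12] = 0,  u[13] = 3.
Since (u[12], u[13]) = (u[0], u[1]) = (0, 3) (two consecutive terms determine the rest), the sequence is periodic with period 12.
(343 - 0) mod 12 = 7, so u[343] = u[7] = 7.

7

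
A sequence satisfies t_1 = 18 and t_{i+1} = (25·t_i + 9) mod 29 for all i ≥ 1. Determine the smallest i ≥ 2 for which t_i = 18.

8

We have t_1 = 18; t_2 = 24; t_3 = 0; t_4 = 9; t_5 = 2; t_6 = 1; t_7 = 5; t_8 = 18.
The sequence repeats with period 7.
The value 18 next appears (with i ≥ 2) at t_8.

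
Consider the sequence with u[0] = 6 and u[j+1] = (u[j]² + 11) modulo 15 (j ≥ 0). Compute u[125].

We have u[0] = 6,  u[1] = 2,  u[2] = 0,  u[3] = 11,  u[4] = 12,  u[5] = 5,  u[6] = 6.
The sequence repeats with period 6.
So u[125] = u[0 + ((125-0) mod 6)] = u[5] = 5.

5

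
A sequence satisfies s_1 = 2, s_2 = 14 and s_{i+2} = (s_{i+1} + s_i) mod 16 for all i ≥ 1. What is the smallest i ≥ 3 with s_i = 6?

We have s_1 = 2,  s_2 = 14,  s_3 = 0,  s_4 = 14,  s_5 = 14,  s_6 = 12,  s_7 = 10,  s_8 = 6,  s_9 = 0,  s_{10} = 6,  s_{11} = 6,  s_{12} = 12,  s_{13} = 2,  s_{14} = 14.
The sequence repeats with period 12.
The value 6 first appears (with i ≥ 3) at s_8.

8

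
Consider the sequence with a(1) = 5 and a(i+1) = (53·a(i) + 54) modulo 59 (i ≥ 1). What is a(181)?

43

Computing terms: a(1) = 5; a(2) = 24; a(3) = 28; a(4) = 4; a(5) = 30; a(6) = 51; a(7) = 43; a(8) = 32; a(9) = 39; a(10) = 56; a(11) = 13; a(12) = 35; a(13) = 21; a(14) = 46; a(15) = 14; a(16) = 29; a(17) = 57; a(18) = 7; a(19) = 12; a(20) = 41; a(21) = 44; a(22) = 26; a(23) = 16; a(24) = 17; a(25) = 11; a(26) = 47; a(27) = 8; a(28) = 6; a(29) = 18; a(30) = 5.
The sequence repeats with period 29.
(181 - 1) mod 29 = 6, so a(181) = a(7) = 43.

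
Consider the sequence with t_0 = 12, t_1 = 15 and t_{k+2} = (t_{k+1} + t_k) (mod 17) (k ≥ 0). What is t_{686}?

Listing terms: t_0 = 12,  t_1 = 15,  t_2 = 10,  t_3 = 8,  t_4 = 1,  t_5 = 9,  t_6 = 10,  t_7 = 2,  t_8 = 12,  t_9 = 14,  t_{10} = 9,  t_{11} = 6,  t_{12} = 15,  t_{13} = 4,  t_{14} = 2,  t_{15} = 6,  t_{16} = 8,  t_{17} = 14,  t_{18} = 5,  t_{19} = 2,  t_{20} = 7,  t_{21} = 9,  t_{22} = 16,  t_{23} = 8,  t_{24} = 7,  t_{25} = 15,  t_{26} = 5,  t_{27} = 3,  t_{28} = 8,  t_{29} = 11,  t_{30} = 2,  t_{31} = 13,  t_{32} = 15,  t_{33} = 11,  t_{34} = 9,  t_{35} = 3,  t_{36} = 12,  t_{37} = 15.
The sequence repeats with period 36.
So t_{686} = t_{0 + ((686-0) mod 36)} = t_2 = 10.

10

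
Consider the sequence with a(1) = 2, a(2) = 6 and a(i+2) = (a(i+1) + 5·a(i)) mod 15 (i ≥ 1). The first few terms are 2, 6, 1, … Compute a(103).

11

a(1) = 2; a(2) = 6; a(3) = 1; a(4) = 1; a(5) = 6; a(6) = 11; a(7) = 11; a(8) = 6; a(9) = 1.
Since (a(8), a(9)) = (a(2), a(3)) = (6, 1) (two consecutive terms determine the rest), the sequence is eventually periodic: after a pre-period of length 1 it cycles with period 6.
For i ≥ 2, a(i) depends only on (i - 2) mod 6. (103 - 2) mod 6 = 5, so a(103) = a(7) = 11.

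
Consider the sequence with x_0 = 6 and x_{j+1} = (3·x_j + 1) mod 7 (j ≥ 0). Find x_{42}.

6

x_0 = 6, x_1 = 5, x_2 = 2, x_3 = 0, x_4 = 1, x_5 = 4, x_6 = 6.
Since x_6 = x_0 = 6, the sequence is periodic with period 6.
So x_{42} = x_{0 + ((42-0) mod 6)} = x_0 = 6.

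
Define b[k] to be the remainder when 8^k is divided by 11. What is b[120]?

We have b[0] = 1; b[1] = 8; b[2] = 9; b[3] = 6; b[4] = 4; b[5] = 10; b[6] = 3; b[7] = 2; b[8] = 5; b[9] = 7; b[10] = 1.
The sequence repeats with period 10.
(120 - 0) mod 10 = 0, so b[120] = b[0] = 1.

1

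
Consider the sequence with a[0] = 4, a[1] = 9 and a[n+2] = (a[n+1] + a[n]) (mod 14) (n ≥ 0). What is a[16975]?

5

Computing terms: a[0] = 4, a[1] = 9, a[2] = 13, a[3] = 8, a[4] = 7, a[5] = 1, a[6] = 8, a[7] = 9, a[8] = 3, a[9] = 12, a[10] = 1, a[11] = 13, a[12] = 0, a[13] = 13, a[14] = 13, a[15] = 12, a[16] = 11, a[17] = 9, a[18] = 6, a[19] = 1, a[20] = 7, a[21] = 8, a[22] = 1, a[23] = 9, a[24] = 10, a[25] = 5, a[26] = 1, a[27] = 6, a[28] = 7, a[29] = 13, a[30] = 6, a[31] = 5, a[32] = 11, a[33] = 2, a[34] = 13, a[35] = 1, a[36] = 0, a[37] = 1, a[38] = 1, a[39] = 2, a[40] = 3, a[41] = 5, a[42] = 8, a[43] = 13, a[44] = 7, a[45] = 6, a[46] = 13, a[47] = 5, a[48] = 4, a[49] = 9.
Since (a[48], a[49]) = (a[0], a[1]) = (4, 9) (two consecutive terms determine the rest), the sequence is periodic with period 48.
So a[16975] = a[0 + ((16975-0) mod 48)] = a[31] = 5.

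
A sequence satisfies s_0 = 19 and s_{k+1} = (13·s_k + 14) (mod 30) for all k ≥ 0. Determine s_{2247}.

25

We have s_0 = 19, s_1 = 21, s_2 = 17, s_3 = 25, s_4 = 9, s_5 = 11, s_6 = 7, s_7 = 15, s_8 = 29, s_9 = 1, s_{10} = 27, s_{11} = 5, s_{12} = 19.
The sequence repeats with period 12.
(2247 - 0) mod 12 = 3, so s_{2247} = s_3 = 25.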